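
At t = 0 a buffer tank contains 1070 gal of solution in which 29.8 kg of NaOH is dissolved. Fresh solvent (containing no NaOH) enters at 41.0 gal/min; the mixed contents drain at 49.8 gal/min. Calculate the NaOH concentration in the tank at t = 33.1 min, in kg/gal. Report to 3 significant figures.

Let m(t) be the amount of NaOH. Volume: V(t) = V₀ + (Q_in − Q_out) t = 1070 − 8.8000 t; V(33.1) = 778.72 gal.
Species balance (pure solvent in): dm/dt = −Q_out · m/V(t).
dm/m = −Q_out dt/(V₀ − 8.8000 t); integrating gives ln(m/m₀) = −(Q_out/(Q_in−Q_out)) ln(V/V₀).
m = m₀ (V₀/V)^(Q_out/(Q_in−Q_out)) = 29.8 × (1070/778.72)^(-5.6591) = 4.9346 kg.
C = m/V = 4.9346/778.72 = 0.0063367 kg/gal.

0.00634 kg/gal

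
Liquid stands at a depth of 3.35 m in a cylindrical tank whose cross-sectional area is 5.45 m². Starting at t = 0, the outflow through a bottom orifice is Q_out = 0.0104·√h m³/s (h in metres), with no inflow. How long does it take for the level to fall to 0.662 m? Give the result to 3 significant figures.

1070 s

With no inflow, A dh/dt = −0.0104 √h.
Separate and integrate: 2(√h − √h₀) = −(0.0104/A) t.
t = 2A(√h₀ − √h)/0.0104 = 2·5.45·(√3.35 − √0.662)/0.0104
  = 10.900 × (1.8303 − 0.81363) / 0.0104 = 1065.5 s.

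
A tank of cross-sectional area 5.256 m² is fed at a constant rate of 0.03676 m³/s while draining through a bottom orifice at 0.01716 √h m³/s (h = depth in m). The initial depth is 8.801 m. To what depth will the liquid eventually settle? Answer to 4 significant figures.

4.589 m

A dh/dt = Q_in − 0.01716 √h. Steady state requires inflow = outflow:
Q_in = 0.01716 √h_ss ⇒ √h_ss = 0.03676/0.01716 = 2.14219.
h_ss = 2.14219² = 4.58898 m. (Since h₀ = 8.801 m > h_ss, the level will fall toward this value.)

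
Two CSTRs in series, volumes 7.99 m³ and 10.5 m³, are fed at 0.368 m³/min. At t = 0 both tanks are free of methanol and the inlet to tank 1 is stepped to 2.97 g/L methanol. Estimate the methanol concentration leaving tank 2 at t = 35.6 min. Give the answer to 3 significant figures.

1.24 g/L

Time constants: τᵢ = Vᵢ/Q for each well-mixed tank.
τ₁ = 7.99/0.368 = 21.712 min; τ₂ = 10.5/0.368 = 28.533 min.
Tank 1: C₁ = C_in(1 − e^(−t/τ₁)). Tank 2 (τ₁ ≠ τ₂): C₂ = C_in[1 − (τ₁ e^(−t/τ₁) − τ₂ e^(−t/τ₂))/(τ₁ − τ₂)].
At t = 35.6: e^(−t/τ₁) = 0.19405, e^(−t/τ₂) = 0.28717.
C₂ = 2.97·[1 − (21.712·0.19405 − 28.533·0.28717)/(-6.8207)] = 2.97·0.41642 = 1.2368 g/L.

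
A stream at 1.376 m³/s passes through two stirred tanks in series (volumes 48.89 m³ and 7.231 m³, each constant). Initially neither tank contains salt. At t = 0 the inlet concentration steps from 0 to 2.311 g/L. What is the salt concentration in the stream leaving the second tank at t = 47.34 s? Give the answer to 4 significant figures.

Each tank obeys Vᵢ dCᵢ/dt = Q(Cᵢ₋₁ − Cᵢ), so τᵢ = Vᵢ/Q.
τ₁ = 48.89/1.376 = 35.5305 s; τ₂ = 7.231/1.376 = 5.25509 s.
Tank 1: C₁ = C_in(1 − e^(−t/τ₁)). Tank 2 (τ₁ ≠ τ₂): C₂ = C_in[1 − (τ₁ e^(−t/τ₁) − τ₂ e^(−t/τ₂))/(τ₁ − τ₂)].
At t = 47.34: e^(−t/τ₁) = 0.263850, e^(−t/τ₂) = 0.000122376.
C₂ = 2.311·[1 − (35.5305·0.263850 − 5.25509·0.000122376)/(30.2754)] = 2.311·0.690374 = 1.59545 g/L.

1.595 g/L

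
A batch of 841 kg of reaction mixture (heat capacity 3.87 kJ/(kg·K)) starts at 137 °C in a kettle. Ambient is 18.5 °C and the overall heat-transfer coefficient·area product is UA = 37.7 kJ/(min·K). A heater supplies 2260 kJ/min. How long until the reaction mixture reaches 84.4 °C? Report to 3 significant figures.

Lumped-capacitance energy balance: M c_p dT/dt = UA(T_amb − T) + Q̇.
τ = M c_p/UA = 86.331 min; T_ss = T_amb + Q̇/UA = 18.5 + 2260/37.7 = 78.447 °C.
T(t) = T_ss + (T₀ − T_ss)e^(−t/τ); set T = 84.4:
t = −τ ln[(T − T_ss)/(T₀ − T_ss)] = −86.331 · ln(0.10167) = 197.35 min.

197 min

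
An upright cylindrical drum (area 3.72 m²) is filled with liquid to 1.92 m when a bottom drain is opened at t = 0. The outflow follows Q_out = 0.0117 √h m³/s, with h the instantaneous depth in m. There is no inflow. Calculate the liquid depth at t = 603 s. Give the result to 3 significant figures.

0.191 m

Accumulation of liquid (constant cross-section A): A dh/dt = −0.0117 √h.
Separate and integrate: 2(√h − √h₀) = −(0.0117/A) t.
√h = √1.92 − 0.0117·603/(2·3.72) = 1.3856 − 0.94827 = 0.43737.
h = 0.43737² = 0.19130 m.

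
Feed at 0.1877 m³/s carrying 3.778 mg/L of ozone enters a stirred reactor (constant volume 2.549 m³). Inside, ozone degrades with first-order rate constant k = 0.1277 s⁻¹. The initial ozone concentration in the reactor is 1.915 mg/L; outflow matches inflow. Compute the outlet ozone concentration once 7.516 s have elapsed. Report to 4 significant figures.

V dC/dt = Q(C_in − C) − k V C.
dC/dt = (Q/V) C_in − (Q/V + k) C; effective rate a = Q/V + k = 0.0736367 + 0.1277 = 0.201337 s⁻¹.
C_ss = Q C_in/(Q + kV) = 1.38176 mg/L; C(t) = C_ss + (C₀ − C_ss) e^(−a t).
C(7.516) = 1.38176 + (0.533238)·e^(−0.201337·7.516) = 1.38176 + (0.533238)·0.220194 = 1.49918 mg/L.

1.499 mg/L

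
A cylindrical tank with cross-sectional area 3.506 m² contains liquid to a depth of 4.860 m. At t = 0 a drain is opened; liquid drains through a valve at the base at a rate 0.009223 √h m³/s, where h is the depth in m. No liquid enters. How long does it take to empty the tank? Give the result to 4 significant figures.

1676 s

A dh/dt = −Q_out = −0.009223 √h.
∫ h^(−1/2) dh = −(0.009223/A) ∫ dt, giving 2√h = 2√h₀ − (0.009223/A) t.
Set h = 0: 2√h₀ = (0.009223/A) t_empty ⇒ t_empty = 2A√h₀/0.009223.
t_empty = 2·3.506·√4.860/0.009223 = 7.01200·2.20454/0.009223 = 1676.05 s.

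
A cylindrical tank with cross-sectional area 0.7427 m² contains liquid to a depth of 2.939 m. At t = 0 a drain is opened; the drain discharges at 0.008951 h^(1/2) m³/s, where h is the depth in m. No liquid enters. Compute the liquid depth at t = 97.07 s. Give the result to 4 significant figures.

With no inflow, A dh/dt = −0.008951 √h.
This is separable: 2 d(√h)/dt = −0.008951/A, so √h = √h₀ − (0.008951/(2A)) t.
√h = √2.939 − 0.008951·97.07/(2·0.7427) = 1.71435 − 0.584942 = 1.12941.
h = 1.12941² = 1.27556 m.

1.276 m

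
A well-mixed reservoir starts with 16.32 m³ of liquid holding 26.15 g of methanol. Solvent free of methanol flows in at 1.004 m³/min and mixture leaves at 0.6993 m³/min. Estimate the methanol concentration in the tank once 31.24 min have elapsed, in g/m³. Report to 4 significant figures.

Total volume: dV/dt = Q_in − Q_out = 0.304700 m³/min, so V(t) = 16.32 + 0.304700 t and V(31.24) = 25.8388 m³.
Species balance (pure solvent in): dm/dt = −Q_out · m/V(t).
dm/m = −Q_out dt/(V₀ + 0.304700 t); integrating gives ln(m/m₀) = −(Q_out/(Q_in−Q_out)) ln(V/V₀).
m = m₀ (V₀/V)^(Q_out/(Q_in−Q_out)) = 26.15 × (16.32/25.8388)^(2.29504) = 9.10939 g.
C = m/V = 9.10939/25.8388 = 0.352547 g/m³.

0.3525 g/m³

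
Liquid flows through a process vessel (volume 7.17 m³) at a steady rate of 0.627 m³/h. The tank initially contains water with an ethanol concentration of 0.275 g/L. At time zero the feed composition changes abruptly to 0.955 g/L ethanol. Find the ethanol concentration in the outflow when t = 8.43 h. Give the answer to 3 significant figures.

Species balance on the tank: V dC/dt = Q(C_in − C).
So dC/dt = (C_in − C)/τ with τ = V/Q = 7.17/0.627 = 11.435 h.
Solution: C(t) = C_in + (C₀ − C_in) e^(−t/τ).
C(8.43) = 0.955 + (0.275 − 0.955)·e^(−8.43/11.435) = 0.955 + (-0.68000)·0.47846 = 0.62965 g/L.

0.630 g/L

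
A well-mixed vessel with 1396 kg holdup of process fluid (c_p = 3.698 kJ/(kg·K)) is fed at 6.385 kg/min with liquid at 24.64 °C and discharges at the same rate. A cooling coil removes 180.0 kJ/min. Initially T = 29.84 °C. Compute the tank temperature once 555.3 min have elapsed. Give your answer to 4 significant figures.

18.03 °C

Unsteady energy balance on the tank contents: M c_p dT/dt = ṁ c_p (T_in − T) − 180.0.
τ = M/ṁ = 218.637 min; T_ss = T_in − Q̇/(ṁ c_p) = 24.64 − 180.0/(6.385·3.698) = 17.0167 °C.
Solution: T(t) = T_ss + (T₀ − T_ss) e^(−t/τ).
T(555.3) = 17.0167 + (12.8233)·e^(−555.3/218.637) = 17.0167 + (12.8233)·0.0788805 = 18.0282 °C.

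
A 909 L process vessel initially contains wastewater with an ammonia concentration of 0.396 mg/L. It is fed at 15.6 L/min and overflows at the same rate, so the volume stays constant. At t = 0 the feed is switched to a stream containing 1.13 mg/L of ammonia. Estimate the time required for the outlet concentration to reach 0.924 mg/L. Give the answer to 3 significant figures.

Species balance: V dC/dt = Q(C_in − C) ⇒ τ = V/Q = 58.269 min.
C(t) = C_in + (C₀ − C_in) e^(−t/τ). Set C = 0.924 and solve for t:
e^(−t/τ) = (C − C_in)/(C₀ − C_in) = (0.924 − 1.13)/(0.396 − 1.13) = 0.28065
t = −τ ln(…) = 58.269 × 1.2706 = 74.039 min.

74.0 min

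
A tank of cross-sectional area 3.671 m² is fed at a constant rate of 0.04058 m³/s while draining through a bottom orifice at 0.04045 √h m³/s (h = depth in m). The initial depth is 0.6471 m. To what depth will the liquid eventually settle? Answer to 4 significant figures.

Volume balance on the tank: A dh/dt = Q_in − 0.04045 √h. At steady state dh/dt = 0:
Q_in = 0.04045 √h_ss ⇒ √h_ss = 0.04058/0.04045 = 1.00321.
h_ss = 1.00321² = 1.00644 m. (Since h₀ = 0.6471 m < h_ss, the level will rise toward this value.)

1.006 m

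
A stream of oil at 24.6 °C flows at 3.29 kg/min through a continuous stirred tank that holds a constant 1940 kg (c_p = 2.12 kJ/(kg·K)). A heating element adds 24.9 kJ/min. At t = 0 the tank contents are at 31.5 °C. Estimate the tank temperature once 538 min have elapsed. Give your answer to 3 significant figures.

29.5 °C

M c_p dT/dt = ṁ c_p (T_in − T) + Q̇.
τ = M/ṁ = 589.67 min; T_ss = T_in + Q̇/(ṁ c_p) = 24.6 + 24.9/(3.29·2.12) = 28.170 °C.
Solution: T(t) = T_ss + (T₀ − T_ss) e^(−t/τ).
T(538) = 28.170 + (3.3300)·e^(−538/589.67) = 28.170 + (3.3300)·0.40157 = 29.507 °C.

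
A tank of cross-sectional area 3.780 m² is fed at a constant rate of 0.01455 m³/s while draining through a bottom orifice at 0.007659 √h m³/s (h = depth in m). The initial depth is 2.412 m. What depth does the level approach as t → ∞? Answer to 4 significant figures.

3.609 m

A dh/dt = Q_in − 0.007659 √h. Steady state requires inflow = outflow:
Q_in = 0.007659 √h_ss ⇒ √h_ss = 0.01455/0.007659 = 1.89973.
h_ss = 1.89973² = 3.60896 m. (Since h₀ = 2.412 m < h_ss, the level will rise toward this value.)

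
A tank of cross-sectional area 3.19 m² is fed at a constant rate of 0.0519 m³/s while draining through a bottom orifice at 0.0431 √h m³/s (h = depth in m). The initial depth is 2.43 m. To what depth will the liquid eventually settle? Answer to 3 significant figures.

1.45 m

Unsteady balance on liquid volume: A dh/dt = Q_in − 0.0431 √h. At steady state dh/dt = 0:
Q_in = 0.0431 √h_ss ⇒ √h_ss = 0.0519/0.0431 = 1.2042.
h_ss = 1.2042² = 1.4500 m. (Since h₀ = 2.43 m > h_ss, the level will fall toward this value.)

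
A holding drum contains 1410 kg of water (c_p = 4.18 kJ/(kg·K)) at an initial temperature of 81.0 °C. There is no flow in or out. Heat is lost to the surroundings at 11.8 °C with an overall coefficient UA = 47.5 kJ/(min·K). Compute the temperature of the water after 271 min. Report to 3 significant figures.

First-law balance (no shaft work): M c_p dT/dt = −UA(T − T_amb).
dT/dt = (T_ss − T)/τ with T_ss = T_amb = 11.800 °C, τ = M c_p/UA = 1410·4.18/47.5 = 124.08 min.
This is linear first-order; T(t) = T_ss + (T₀ − T_ss) e^(−t/τ).
T(271) = 11.800 + (69.200)·0.11258 = 19.591 °C.

19.6 °C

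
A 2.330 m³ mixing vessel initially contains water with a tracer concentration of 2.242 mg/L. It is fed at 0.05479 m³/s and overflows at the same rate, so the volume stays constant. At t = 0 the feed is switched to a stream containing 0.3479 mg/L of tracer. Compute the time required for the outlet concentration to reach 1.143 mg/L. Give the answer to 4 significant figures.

36.91 s

Transient balance on the dissolved component: V dC/dt = Q(C_in − C), so τ = V/Q = 42.5260 s.
C(t) = C_in + (C₀ − C_in) e^(−t/τ). Set C = 1.143 and solve for t:
e^(−t/τ) = (C − C_in)/(C₀ − C_in) = (1.143 − 0.3479)/(2.242 − 0.3479) = 0.419777
t = −τ ln(…) = 42.5260 × 0.868031 = 36.9139 s.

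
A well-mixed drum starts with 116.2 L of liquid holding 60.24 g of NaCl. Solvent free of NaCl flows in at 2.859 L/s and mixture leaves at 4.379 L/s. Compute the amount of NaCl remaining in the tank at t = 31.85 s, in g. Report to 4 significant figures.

12.75 g

Let m(t) be the amount of NaCl. Volume: V(t) = V₀ + (Q_in − Q_out) t = 116.2 − 1.52000 t; V(31.85) = 67.7880 L.
Species balance (pure solvent in): dm/dt = −Q_out · m/V(t).
dm/m = −Q_out dt/(V₀ − 1.52000 t); integrating gives ln(m/m₀) = −(Q_out/(Q_in−Q_out)) ln(V/V₀).
m = m₀ (V₀/V)^(Q_out/(Q_in−Q_out)) = 60.24 × (116.2/67.7880)^(-2.88092) = 12.7525 g.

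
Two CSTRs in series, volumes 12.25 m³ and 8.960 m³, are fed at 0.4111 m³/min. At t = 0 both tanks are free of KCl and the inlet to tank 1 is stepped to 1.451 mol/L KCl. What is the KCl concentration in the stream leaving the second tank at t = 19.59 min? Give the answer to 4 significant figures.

Species balance on tank i: dCᵢ/dt = (Cᵢ₋₁ − Cᵢ)/τᵢ with τᵢ = Vᵢ/Q.
τ₁ = 12.25/0.4111 = 29.7981 min; τ₂ = 8.960/0.4111 = 21.7952 min.
Solving the cascade with C₁(0)=C₂(0)=0 gives C₂(t) = C_in[1 − (τ₁ e^(−t/τ₁) − τ₂ e^(−t/τ₂))/(τ₁ − τ₂)].
At t = 19.59: e^(−t/τ₁) = 0.518184, e^(−t/τ₂) = 0.407049.
C₂ = 1.451·[1 − (29.7981·0.518184 − 21.7952·0.407049)/(8.00292)] = 1.451·0.179149 = 0.259945 mol/L.

0.2599 mol/L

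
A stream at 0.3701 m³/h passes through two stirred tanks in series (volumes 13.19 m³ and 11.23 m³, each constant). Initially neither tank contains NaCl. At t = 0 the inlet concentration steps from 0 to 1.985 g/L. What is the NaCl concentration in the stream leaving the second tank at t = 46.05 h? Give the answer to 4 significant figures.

Each tank obeys Vᵢ dCᵢ/dt = Q(Cᵢ₋₁ − Cᵢ), so τᵢ = Vᵢ/Q.
τ₁ = 13.19/0.3701 = 35.6390 h; τ₂ = 11.23/0.3701 = 30.3432 h.
Solving the cascade with C₁(0)=C₂(0)=0 gives C₂(t) = C_in[1 − (τ₁ e^(−t/τ₁) − τ₂ e^(−t/τ₂))/(τ₁ − τ₂)].
At t = 46.05: e^(−t/τ₁) = 0.274687, e^(−t/τ₂) = 0.219229.
C₂ = 1.985·[1 − (35.6390·0.274687 − 30.3432·0.219229)/(5.29587)] = 1.985·0.407559 = 0.809004 g/L.

0.8090 g/L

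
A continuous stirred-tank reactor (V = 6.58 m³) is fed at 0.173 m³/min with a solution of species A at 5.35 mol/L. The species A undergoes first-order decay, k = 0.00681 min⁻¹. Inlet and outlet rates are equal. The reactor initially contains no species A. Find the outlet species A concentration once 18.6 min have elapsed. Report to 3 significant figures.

1.95 mol/L

Accumulation = in − out − consumed: V dC/dt = Q C_in − Q C − k V C.
This is linear with rate a = Q/V + k = 0.033102 min⁻¹.
C_ss = Q C_in/(Q + kV) = 4.2493 mol/L; C(t) = C_ss + (C₀ − C_ss) e^(−a t).
C(18.6) = 4.2493 + (-4.2493)·e^(−0.033102·18.6) = 4.2493 + (-4.2493)·0.54027 = 1.9536 mol/L.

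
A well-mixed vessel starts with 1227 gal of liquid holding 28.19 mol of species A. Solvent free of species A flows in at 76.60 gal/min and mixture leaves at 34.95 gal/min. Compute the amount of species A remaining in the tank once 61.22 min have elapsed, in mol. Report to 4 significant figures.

10.97 mol

Total volume: dV/dt = Q_in − Q_out = 41.6500 gal/min, so V(t) = 1227 + 41.6500 t and V(61.22) = 3776.81 gal.
Species balance (pure solvent in): dm/dt = −Q_out · m/V(t).
Separate: dm/m = −Q_out dt/V(t) ⇒ ln(m/m₀) = −(Q_out/(Q_in−Q_out)) ln(V/V₀).
m = m₀ (V₀/V)^(Q_out/(Q_in−Q_out)) = 28.19 × (1227/3776.81)^(0.839136) = 10.9739 mol.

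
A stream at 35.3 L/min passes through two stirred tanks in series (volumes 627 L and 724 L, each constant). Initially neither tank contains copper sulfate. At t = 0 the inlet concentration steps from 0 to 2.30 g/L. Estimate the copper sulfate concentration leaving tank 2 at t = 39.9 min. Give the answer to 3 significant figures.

Each tank obeys Vᵢ dCᵢ/dt = Q(Cᵢ₋₁ − Cᵢ), so τᵢ = Vᵢ/Q.
τ₁ = 627/35.3 = 17.762 min; τ₂ = 724/35.3 = 20.510 min.
Solving the cascade with C₁(0)=C₂(0)=0 gives C₂(t) = C_in[1 − (τ₁ e^(−t/τ₁) − τ₂ e^(−t/τ₂))/(τ₁ − τ₂)].
At t = 39.9: e^(−t/τ₁) = 0.10578, e^(−t/τ₂) = 0.14293.
C₂ = 2.30·[1 − (17.762·0.10578 − 20.510·0.14293)/(-2.7479)] = 2.30·0.61696 = 1.4190 g/L.

1.42 g/L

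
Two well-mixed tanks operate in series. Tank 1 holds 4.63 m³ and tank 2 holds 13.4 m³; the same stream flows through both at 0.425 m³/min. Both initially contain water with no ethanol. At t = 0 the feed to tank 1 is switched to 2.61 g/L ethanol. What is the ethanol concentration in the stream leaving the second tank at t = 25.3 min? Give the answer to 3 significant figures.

Time constants: τᵢ = Vᵢ/Q for each well-mixed tank.
τ₁ = 4.63/0.425 = 10.894 min; τ₂ = 13.4/0.425 = 31.529 min.
Solving the cascade with C₁(0)=C₂(0)=0 gives C₂(t) = C_in[1 − (τ₁ e^(−t/τ₁) − τ₂ e^(−t/τ₂))/(τ₁ − τ₂)].
At t = 25.3: e^(−t/τ₁) = 0.098043, e^(−t/τ₂) = 0.44824.
C₂ = 2.61·[1 − (10.894·0.098043 − 31.529·0.44824)/(-20.635)] = 2.61·0.36688 = 0.95755 g/L.

0.958 g/L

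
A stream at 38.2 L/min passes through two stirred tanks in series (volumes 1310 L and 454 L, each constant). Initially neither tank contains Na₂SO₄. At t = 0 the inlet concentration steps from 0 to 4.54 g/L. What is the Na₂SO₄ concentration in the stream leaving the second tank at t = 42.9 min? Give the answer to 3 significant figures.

Each tank obeys Vᵢ dCᵢ/dt = Q(Cᵢ₋₁ − Cᵢ), so τᵢ = Vᵢ/Q.
τ₁ = 1310/38.2 = 34.293 min; τ₂ = 454/38.2 = 11.885 min.
Solving the cascade with C₁(0)=C₂(0)=0 gives C₂(t) = C_in[1 − (τ₁ e^(−t/τ₁) − τ₂ e^(−t/τ₂))/(τ₁ − τ₂)].
At t = 42.9: e^(−t/τ₁) = 0.28622, e^(−t/τ₂) = 0.027061.
C₂ = 4.54·[1 − (34.293·0.28622 − 11.885·0.027061)/(22.408)] = 4.54·0.57632 = 2.6165 g/L.

2.62 g/L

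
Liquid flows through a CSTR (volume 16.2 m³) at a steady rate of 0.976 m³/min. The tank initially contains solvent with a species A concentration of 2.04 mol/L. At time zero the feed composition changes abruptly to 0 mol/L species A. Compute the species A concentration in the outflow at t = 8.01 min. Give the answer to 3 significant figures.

1.26 mol/L

Species balance on the tank: V dC/dt = Q(C_in − C).
Rewrite as dC/dt + C/τ = C_in/τ, τ = V/Q = 16.598 min.
Solution: C(t) = C_in + (C₀ − C_in) e^(−t/τ).
C(8.01) = 0 + (2.04 − 0)·e^(−8.01/16.598) = 0 + (2.0400)·0.61719 = 1.2591 mol/L.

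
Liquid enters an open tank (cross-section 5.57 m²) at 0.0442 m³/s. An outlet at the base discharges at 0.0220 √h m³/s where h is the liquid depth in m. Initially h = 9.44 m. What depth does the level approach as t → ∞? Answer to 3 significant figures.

A dh/dt = Q_in − 0.0220 √h. Steady state requires inflow = outflow:
Q_in = 0.0220 √h_ss ⇒ √h_ss = 0.0442/0.0220 = 2.0091.
h_ss = 2.0091² = 4.0364 m. (Since h₀ = 9.44 m > h_ss, the level will fall toward this value.)

4.04 m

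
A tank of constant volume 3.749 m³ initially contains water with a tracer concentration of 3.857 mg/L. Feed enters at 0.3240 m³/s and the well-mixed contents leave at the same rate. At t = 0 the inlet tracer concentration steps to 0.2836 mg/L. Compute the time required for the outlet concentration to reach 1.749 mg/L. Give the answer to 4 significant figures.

10.31 s

Unsteady species balance (constant V, well mixed): V dC/dt = Q(C_in − C), so τ = V/Q = 11.5710 s.
C(t) = C_in + (C₀ − C_in) e^(−t/τ). Set C = 1.749 and solve for t:
e^(−t/τ) = (C − C_in)/(C₀ − C_in) = (1.749 − 0.2836)/(3.857 − 0.2836) = 0.410086
t = −τ ln(…) = 11.5710 × 0.891389 = 10.3143 s.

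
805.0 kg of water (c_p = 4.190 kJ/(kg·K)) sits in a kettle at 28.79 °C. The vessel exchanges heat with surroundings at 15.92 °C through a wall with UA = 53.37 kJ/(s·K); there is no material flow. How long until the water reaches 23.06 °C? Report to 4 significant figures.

37.24 s

Unsteady energy balance on the tank contents: M c_p dT/dt = −UA(T − T_amb).
τ = M c_p/UA = 63.1994 s; T_ss = T_amb = 15.9200 °C.
T(t) = T_ss + (T₀ − T_ss)e^(−t/τ); set T = 23.06:
t = −τ ln[(T − T_ss)/(T₀ − T_ss)] = −63.1994 · ln(0.554779) = 37.2362 s.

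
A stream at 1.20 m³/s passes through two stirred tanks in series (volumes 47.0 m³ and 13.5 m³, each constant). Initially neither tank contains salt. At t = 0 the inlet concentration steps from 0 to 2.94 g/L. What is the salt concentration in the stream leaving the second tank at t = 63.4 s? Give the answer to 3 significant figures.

2.13 g/L

Time constants: τᵢ = Vᵢ/Q for each well-mixed tank.
τ₁ = 47.0/1.20 = 39.167 s; τ₂ = 13.5/1.20 = 11.250 s.
Tank 1: C₁ = C_in(1 − e^(−t/τ₁)). Tank 2 (τ₁ ≠ τ₂): C₂ = C_in[1 − (τ₁ e^(−t/τ₁) − τ₂ e^(−t/τ₂))/(τ₁ − τ₂)].
At t = 63.4: e^(−t/τ₁) = 0.19815, e^(−t/τ₂) = 0.0035687.
C₂ = 2.94·[1 − (39.167·0.19815 − 11.250·0.0035687)/(27.917)] = 2.94·0.72343 = 2.1269 g/L.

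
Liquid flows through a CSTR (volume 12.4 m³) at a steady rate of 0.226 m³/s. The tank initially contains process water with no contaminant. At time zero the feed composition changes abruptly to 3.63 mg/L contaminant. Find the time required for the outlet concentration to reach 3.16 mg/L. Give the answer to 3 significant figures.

112 s

Species balance: V dC/dt = Q(C_in − C) ⇒ τ = V/Q = 54.867 s.
C(t) = C_in + (C₀ − C_in) e^(−t/τ). Set C = 3.16 and solve for t:
e^(−t/τ) = (C − C_in)/(C₀ − C_in) = (3.16 − 3.63)/(0 − 3.63) = 0.12948
t = −τ ln(…) = 54.867 × 2.0443 = 112.16 s.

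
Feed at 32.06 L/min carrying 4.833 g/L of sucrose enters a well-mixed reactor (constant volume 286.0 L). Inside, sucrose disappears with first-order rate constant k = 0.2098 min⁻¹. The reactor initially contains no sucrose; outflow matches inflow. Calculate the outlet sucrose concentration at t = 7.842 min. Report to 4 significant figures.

V dC/dt = Q(C_in − C) − k V C.
This is linear with rate a = Q/V + k = 0.321898 min⁻¹.
C_ss = Q C_in/(Q + kV) = 1.68305 g/L; C(t) = C_ss + (C₀ − C_ss) e^(−a t).
C(7.842) = 1.68305 + (-1.68305)·e^(−0.321898·7.842) = 1.68305 + (-1.68305)·0.0801125 = 1.54821 g/L.

1.548 g/L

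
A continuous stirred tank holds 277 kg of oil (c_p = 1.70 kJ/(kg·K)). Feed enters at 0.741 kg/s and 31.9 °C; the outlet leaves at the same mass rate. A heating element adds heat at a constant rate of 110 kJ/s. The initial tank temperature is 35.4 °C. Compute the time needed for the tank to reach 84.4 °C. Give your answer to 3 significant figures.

328 s

Heat balance on the well-mixed liquid: M c_p dT/dt = ṁ c_p (T_in − T) + 110.
τ = M/ṁ = 373.82 s; T_ss = T_in + Q̇/(ṁ c_p) = 119.22 °C.
T(t) = T_ss + (T₀ − T_ss) e^(−t/τ). Set T = 84.4:
e^(−t/τ) = (84.4 − 119.22)/(35.4 − 119.22) = 0.41543
t = −373.82 · ln(0.41543) = 328.38 s.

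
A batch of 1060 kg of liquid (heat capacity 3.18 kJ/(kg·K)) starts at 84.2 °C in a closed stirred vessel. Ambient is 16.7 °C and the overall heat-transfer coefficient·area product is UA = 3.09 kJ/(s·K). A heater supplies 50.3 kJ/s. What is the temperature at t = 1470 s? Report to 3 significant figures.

M c_p dT/dt = −UA(T − T_amb) + Q̇.
dT/dt = (T_ss − T)/τ with T_ss = T_amb + Q̇/UA = 16.7 + 50.3/3.09 = 32.978 °C, τ = M c_p/UA = 1060·3.18/3.09 = 1090.9 s.
T approaches T_ss exponentially: T(t) = T_ss + (T₀ − T_ss) e^(−t/τ).
T(1470) = 32.978 + (51.222)·0.25988 = 46.290 °C.

46.3 °C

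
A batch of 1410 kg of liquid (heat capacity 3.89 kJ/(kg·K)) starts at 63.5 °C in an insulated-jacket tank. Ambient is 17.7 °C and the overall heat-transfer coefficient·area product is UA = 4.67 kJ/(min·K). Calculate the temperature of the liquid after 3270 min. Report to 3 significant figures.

Lumped-capacitance energy balance: M c_p dT/dt = UA(T_amb − T).
dT/dt = (T_ss − T)/τ with T_ss = T_amb = 17.700 °C, τ = M c_p/UA = 1410·3.89/4.67 = 1174.5 min.
This is linear first-order; T(t) = T_ss + (T₀ − T_ss) e^(−t/τ).
T(3270) = 17.700 + (45.800)·0.061780 = 20.530 °C.

20.5 °C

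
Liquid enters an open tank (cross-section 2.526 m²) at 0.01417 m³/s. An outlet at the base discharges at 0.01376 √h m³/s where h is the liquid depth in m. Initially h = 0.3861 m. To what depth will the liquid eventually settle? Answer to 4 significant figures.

Level balance: A dh/dt = 0.01417 − 0.01376 √h. Setting dh/dt = 0:
Q_in = 0.01376 √h_ss ⇒ √h_ss = 0.01417/0.01376 = 1.02980.
h_ss = 1.02980² = 1.06048 m. (Since h₀ = 0.3861 m < h_ss, the level will rise toward this value.)

1.060 m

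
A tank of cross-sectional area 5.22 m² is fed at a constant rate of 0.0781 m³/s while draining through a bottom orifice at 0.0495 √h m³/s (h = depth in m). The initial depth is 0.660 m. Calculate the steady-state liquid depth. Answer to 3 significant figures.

Mass balance (ρ constant): A dh/dt = Q_in − 0.0495 √h. At steady state dh/dt = 0:
Q_in = 0.0495 √h_ss ⇒ √h_ss = 0.0781/0.0495 = 1.5778.
h_ss = 1.5778² = 2.4894 m. (Since h₀ = 0.660 m < h_ss, the level will rise toward this value.)

2.49 m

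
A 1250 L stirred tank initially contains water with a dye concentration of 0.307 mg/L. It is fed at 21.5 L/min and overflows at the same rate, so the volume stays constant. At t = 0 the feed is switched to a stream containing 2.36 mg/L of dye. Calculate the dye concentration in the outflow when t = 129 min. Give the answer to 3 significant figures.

2.14 mg/L

Transient balance on the dissolved component: V dC/dt = Q(C_in − C).
So dC/dt = (C_in − C)/τ with τ = V/Q = 1250/21.5 = 58.140 min.
This is linear first-order; C(t) = C_in + (C₀ − C_in) e^(−t/τ).
C(129) = 2.36 + (0.307 − 2.36)·e^(−129/58.140) = 2.36 + (-2.0530)·0.10874 = 2.1368 mg/L.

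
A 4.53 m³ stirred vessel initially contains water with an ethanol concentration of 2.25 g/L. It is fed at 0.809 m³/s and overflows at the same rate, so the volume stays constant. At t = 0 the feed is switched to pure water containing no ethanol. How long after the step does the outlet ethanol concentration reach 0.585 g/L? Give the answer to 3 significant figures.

7.54 s

Species balance on the tank: V dC/dt = Q(C_in − C), so τ = V/Q = 5.5995 s.
C(t) = C_in + (C₀ − C_in) e^(−t/τ). Set C = 0.585 and solve for t:
e^(−t/τ) = (C − C_in)/(C₀ − C_in) = (0.585 − 0)/(2.25 − 0) = 0.26000
t = −τ ln(…) = 5.5995 × 1.3471 = 7.5429 s.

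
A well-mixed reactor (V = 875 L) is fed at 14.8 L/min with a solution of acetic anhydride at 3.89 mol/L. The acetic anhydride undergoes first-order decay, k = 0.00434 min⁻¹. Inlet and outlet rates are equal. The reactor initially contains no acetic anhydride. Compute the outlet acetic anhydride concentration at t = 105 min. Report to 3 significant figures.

2.76 mol/L

Accumulation = in − out − consumed: V dC/dt = Q C_in − Q C − k V C.
This is linear with rate a = Q/V + k = 0.021254 min⁻¹.
C_ss = Q C_in/(Q + kV) = 3.0957 mol/L; C(t) = C_ss + (C₀ − C_ss) e^(−a t).
C(105) = 3.0957 + (-3.0957)·e^(−0.021254·105) = 3.0957 + (-3.0957)·0.10735 = 2.7634 mol/L.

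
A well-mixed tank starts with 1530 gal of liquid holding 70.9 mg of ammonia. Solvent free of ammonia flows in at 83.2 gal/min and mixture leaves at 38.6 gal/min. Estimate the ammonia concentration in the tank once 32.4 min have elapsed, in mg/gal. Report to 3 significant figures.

Let m(t) be the amount of ammonia. Volume: V(t) = V₀ + (Q_in − Q_out) t = 1530 + 44.600 t; V(32.4) = 2975.0 gal.
Solute balance: dm/dt = 0 − Q_out C = −Q_out m/V(t).
dm/m = −Q_out dt/(V₀ + 44.600 t); integrating gives ln(m/m₀) = −(Q_out/(Q_in−Q_out)) ln(V/V₀).
m = m₀ (V₀/V)^(Q_out/(Q_in−Q_out)) = 70.9 × (1530/2975.0)^(0.86547) = 39.875 mg.
C = m/V = 39.875/2975.0 = 0.013403 mg/gal.

0.0134 mg/gal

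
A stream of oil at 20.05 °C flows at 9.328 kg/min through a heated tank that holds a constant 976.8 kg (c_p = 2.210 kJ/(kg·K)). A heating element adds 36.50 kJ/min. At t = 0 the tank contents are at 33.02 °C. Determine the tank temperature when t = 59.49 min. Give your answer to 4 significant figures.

M c_p dT/dt = ṁ c_p (T_in − T) + Q̇.
Rearrange: dT/dt = (T_ss − T)/τ with τ = M/ṁ = 104.717 min and T_ss = T_in + Q̇/(ṁ c_p) = 21.8206 °C.
T approaches T_ss exponentially: T(t) = T_ss + (T₀ − T_ss) e^(−t/τ).
T(59.49) = 21.8206 + (11.1994)·e^(−59.49/104.717) = 21.8206 + (11.1994)·0.566599 = 28.1662 °C.

28.17 °C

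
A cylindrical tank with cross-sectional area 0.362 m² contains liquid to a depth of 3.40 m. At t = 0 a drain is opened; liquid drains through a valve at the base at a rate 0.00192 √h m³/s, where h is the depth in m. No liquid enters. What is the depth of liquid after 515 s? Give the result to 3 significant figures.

Volume balance on the tank: A dh/dt = −0.00192 √h.
This is separable: 2 d(√h)/dt = −0.00192/A, so √h = √h₀ − (0.00192/(2A)) t.
√h = √3.40 − 0.00192·515/(2·0.362) = 1.8439 − 1.3657 = 0.47816.
h = 0.47816² = 0.22864 m.

0.229 m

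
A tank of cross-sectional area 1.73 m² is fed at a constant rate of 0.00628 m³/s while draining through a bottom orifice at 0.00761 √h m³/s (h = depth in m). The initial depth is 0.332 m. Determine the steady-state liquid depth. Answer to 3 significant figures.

0.681 m

Unsteady balance on liquid volume: A dh/dt = Q_in − 0.00761 √h. At steady state dh/dt = 0:
Q_in = 0.00761 √h_ss ⇒ √h_ss = 0.00628/0.00761 = 0.82523.
h_ss = 0.82523² = 0.68100 m. (Since h₀ = 0.332 m < h_ss, the level will rise toward this value.)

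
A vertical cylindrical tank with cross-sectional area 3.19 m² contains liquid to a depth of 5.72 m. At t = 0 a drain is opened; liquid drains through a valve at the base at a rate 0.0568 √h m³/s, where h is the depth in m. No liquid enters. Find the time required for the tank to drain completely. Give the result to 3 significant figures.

269 s

A dh/dt = −Q_out = −0.0568 √h.
This is separable: 2 d(√h)/dt = −0.0568/A, so √h = √h₀ − (0.0568/(2A)) t.
Tank is empty when √h = 0: t_empty = 2A√h₀/0.0568.
t_empty = 2·3.19·√5.72/0.0568 = 6.3800·2.3917/0.0568 = 268.64 s.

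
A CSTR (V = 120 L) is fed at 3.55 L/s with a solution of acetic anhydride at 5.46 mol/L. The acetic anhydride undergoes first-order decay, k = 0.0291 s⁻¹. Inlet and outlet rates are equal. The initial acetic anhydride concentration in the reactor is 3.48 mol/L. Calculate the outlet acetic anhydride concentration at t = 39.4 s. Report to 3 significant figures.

2.82 mol/L

Species balance: V dC/dt = Q C_in − Q C − k V C.
This is linear with rate a = Q/V + k = 0.058683 s⁻¹.
C_ss = Q C_in/(Q + kV) = 2.7525 mol/L; C(t) = C_ss + (C₀ − C_ss) e^(−a t).
C(39.4) = 2.7525 + (0.72751)·e^(−0.058683·39.4) = 2.7525 + (0.72751)·0.099051 = 2.8245 mol/L.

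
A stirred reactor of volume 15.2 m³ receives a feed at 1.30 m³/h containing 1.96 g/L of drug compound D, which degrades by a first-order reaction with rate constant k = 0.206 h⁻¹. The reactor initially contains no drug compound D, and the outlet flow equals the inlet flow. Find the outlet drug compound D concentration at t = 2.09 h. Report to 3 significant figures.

0.262 g/L

Species balance: V dC/dt = Q C_in − Q C − k V C.
dC/dt = (Q/V) C_in − (Q/V + k) C; effective rate a = Q/V + k = 0.085526 + 0.206 = 0.29153 h⁻¹.
C_ss = Q C_in/(Q + kV) = 0.57501 g/L; C(t) = C_ss + (C₀ − C_ss) e^(−a t).
C(2.09) = 0.57501 + (-0.57501)·e^(−0.29153·2.09) = 0.57501 + (-0.57501)·0.54374 = 0.26236 g/L.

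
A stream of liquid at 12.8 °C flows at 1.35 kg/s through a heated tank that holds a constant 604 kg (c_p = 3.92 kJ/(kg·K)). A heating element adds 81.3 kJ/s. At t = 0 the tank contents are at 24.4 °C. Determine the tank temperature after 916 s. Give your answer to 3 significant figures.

27.7 °C

M c_p dT/dt = ṁ c_p (T_in − T) + Q̇.
τ = M/ṁ = 447.41 s; T_ss = T_in + Q̇/(ṁ c_p) = 12.8 + 81.3/(1.35·3.92) = 28.163 °C.
T approaches T_ss exponentially: T(t) = T_ss + (T₀ − T_ss) e^(−t/τ).
T(916) = 28.163 + (-3.7628)·e^(−916/447.41) = 28.163 + (-3.7628)·0.12908 = 27.677 °C.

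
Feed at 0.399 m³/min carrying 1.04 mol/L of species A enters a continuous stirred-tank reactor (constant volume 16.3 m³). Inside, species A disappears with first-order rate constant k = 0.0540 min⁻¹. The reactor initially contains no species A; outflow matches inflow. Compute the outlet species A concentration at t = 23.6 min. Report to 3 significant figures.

0.273 mol/L

V dC/dt = Q(C_in − C) − k V C.
dC/dt = (Q/V) C_in − (Q/V + k) C; effective rate a = Q/V + k = 0.024479 + 0.0540 = 0.078479 min⁻¹.
C_ss = Q C_in/(Q + kV) = 0.32439 mol/L; C(t) = C_ss + (C₀ − C_ss) e^(−a t).
C(23.6) = 0.32439 + (-0.32439)·e^(−0.078479·23.6) = 0.32439 + (-0.32439)·0.15691 = 0.27349 mol/L.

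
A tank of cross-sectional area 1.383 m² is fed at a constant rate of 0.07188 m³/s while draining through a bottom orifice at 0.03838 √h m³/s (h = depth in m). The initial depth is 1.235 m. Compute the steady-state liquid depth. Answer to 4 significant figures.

3.508 m

Volume balance on the tank: A dh/dt = Q_in − 0.03838 √h. At steady state dh/dt = 0:
Q_in = 0.03838 √h_ss ⇒ √h_ss = 0.07188/0.03838 = 1.87285.
h_ss = 1.87285² = 3.50757 m. (Since h₀ = 1.235 m < h_ss, the level will rise toward this value.)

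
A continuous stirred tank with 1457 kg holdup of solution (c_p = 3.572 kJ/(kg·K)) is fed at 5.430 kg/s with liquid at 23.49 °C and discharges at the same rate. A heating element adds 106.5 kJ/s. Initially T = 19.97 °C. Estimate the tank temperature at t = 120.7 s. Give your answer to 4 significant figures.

First-law balance (no shaft work): M c_p dT/dt = ṁ c_p (T_in − T) + 106.5.
τ = M/ṁ = 268.324 s; T_ss = T_in + Q̇/(ṁ c_p) = 23.49 + 106.5/(5.430·3.572) = 28.9808 °C.
T approaches T_ss exponentially: T(t) = T_ss + (T₀ − T_ss) e^(−t/τ).
T(120.7) = 28.9808 + (-9.01083)·e^(−120.7/268.324) = 28.9808 + (-9.01083)·0.637737 = 23.2343 °C.

23.23 °C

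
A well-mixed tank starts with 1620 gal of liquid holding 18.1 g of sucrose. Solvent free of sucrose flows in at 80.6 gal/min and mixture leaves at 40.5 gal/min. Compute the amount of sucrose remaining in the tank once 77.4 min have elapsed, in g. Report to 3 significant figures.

Let m(t) be the amount of sucrose. Volume: V(t) = V₀ + (Q_in − Q_out) t = 1620 + 40.100 t; V(77.4) = 4723.7 gal.
Species balance (pure solvent in): dm/dt = −Q_out · m/V(t).
dm/m = −Q_out dt/(V₀ + 40.100 t); integrating gives ln(m/m₀) = −(Q_out/(Q_in−Q_out)) ln(V/V₀).
m = m₀ (V₀/V)^(Q_out/(Q_in−Q_out)) = 18.1 × (1620/4723.7)^(1.0100) = 6.1415 g.

6.14 g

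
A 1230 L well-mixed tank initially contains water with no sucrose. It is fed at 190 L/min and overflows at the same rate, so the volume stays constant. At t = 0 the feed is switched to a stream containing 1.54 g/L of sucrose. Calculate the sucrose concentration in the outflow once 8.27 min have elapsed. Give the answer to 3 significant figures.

1.11 g/L

Mass balance on the solute (V constant): V dC/dt = Q(C_in − C).
Rewrite as dC/dt + C/τ = C_in/τ, τ = V/Q = 6.4737 min.
This is linear first-order; C(t) = C_in + (C₀ − C_in) e^(−t/τ).
C(8.27) = 1.54 + (0 − 1.54)·e^(−8.27/6.4737) = 1.54 + (-1.5400)·0.27874 = 1.1107 g/L.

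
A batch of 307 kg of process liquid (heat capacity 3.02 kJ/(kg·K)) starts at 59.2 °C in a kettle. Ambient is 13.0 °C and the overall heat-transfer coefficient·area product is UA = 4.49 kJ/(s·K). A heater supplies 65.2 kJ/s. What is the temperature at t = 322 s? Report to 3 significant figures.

34.2 °C

Unsteady energy balance on the tank contents: M c_p dT/dt = −UA(T − T_amb) + Q̇.
dT/dt = (T_ss − T)/τ with T_ss = T_amb + Q̇/UA = 13.0 + 65.2/4.49 = 27.521 °C, τ = M c_p/UA = 307·3.02/4.49 = 206.49 s.
Integrating: T(t) = T_ss + (T₀ − T_ss) e^(−t/τ).
T(322) = 27.521 + (31.679)·0.21026 = 34.182 °C.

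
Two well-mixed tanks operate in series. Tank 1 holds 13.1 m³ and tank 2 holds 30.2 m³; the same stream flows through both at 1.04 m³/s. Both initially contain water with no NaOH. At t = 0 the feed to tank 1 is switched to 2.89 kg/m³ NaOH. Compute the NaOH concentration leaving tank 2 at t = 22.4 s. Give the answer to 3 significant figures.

0.904 kg/m³

Time constants: τᵢ = Vᵢ/Q for each well-mixed tank.
τ₁ = 13.1/1.04 = 12.596 s; τ₂ = 30.2/1.04 = 29.038 s.
Solving the cascade with C₁(0)=C₂(0)=0 gives C₂(t) = C_in[1 − (τ₁ e^(−t/τ₁) − τ₂ e^(−t/τ₂))/(τ₁ − τ₂)].
At t = 22.4: e^(−t/τ₁) = 0.16892, e^(−t/τ₂) = 0.46237.
C₂ = 2.89·[1 − (12.596·0.16892 − 29.038·0.46237)/(-16.442)] = 2.89·0.31283 = 0.90406 kg/m³.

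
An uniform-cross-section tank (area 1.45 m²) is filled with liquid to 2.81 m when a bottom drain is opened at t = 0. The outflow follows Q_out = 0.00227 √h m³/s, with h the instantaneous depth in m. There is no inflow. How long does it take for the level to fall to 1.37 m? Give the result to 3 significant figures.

With no inflow, A dh/dt = −0.00227 √h.
∫ h^(−1/2) dh = −(0.00227/A) ∫ dt, giving 2√h = 2√h₀ − (0.00227/A) t.
t = 2A(√h₀ − √h)/0.00227 = 2·1.45·(√2.81 − √1.37)/0.00227
  = 2.9000 × (1.6763 − 1.1705) / 0.00227 = 646.22 s.

646 s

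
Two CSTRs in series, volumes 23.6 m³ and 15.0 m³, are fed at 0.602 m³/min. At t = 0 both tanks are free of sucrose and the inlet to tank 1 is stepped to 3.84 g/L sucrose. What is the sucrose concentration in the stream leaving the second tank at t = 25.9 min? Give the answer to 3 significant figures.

0.766 g/L

Species balance on tank i: dCᵢ/dt = (Cᵢ₋₁ − Cᵢ)/τᵢ with τᵢ = Vᵢ/Q.
τ₁ = 23.6/0.602 = 39.203 min; τ₂ = 15.0/0.602 = 24.917 min.
Solving the cascade with C₁(0)=C₂(0)=0 gives C₂(t) = C_in[1 − (τ₁ e^(−t/τ₁) − τ₂ e^(−t/τ₂))/(τ₁ − τ₂)].
At t = 25.9: e^(−t/τ₁) = 0.51651, e^(−t/τ₂) = 0.35365.
C₂ = 3.84·[1 − (39.203·0.51651 − 24.917·0.35365)/(14.286)] = 3.84·0.19944 = 0.76585 g/L.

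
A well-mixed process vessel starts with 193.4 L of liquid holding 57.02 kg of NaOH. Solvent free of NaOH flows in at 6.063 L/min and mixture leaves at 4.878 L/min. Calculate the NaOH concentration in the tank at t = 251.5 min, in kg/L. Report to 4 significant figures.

0.002497 kg/L

Let m(t) be the amount of NaOH. Volume: V(t) = V₀ + (Q_in − Q_out) t = 193.4 + 1.18500 t; V(251.5) = 491.427 L.
Species balance (pure solvent in): dm/dt = −Q_out · m/V(t).
dm/m = −Q_out dt/(V₀ + 1.18500 t); integrating gives ln(m/m₀) = −(Q_out/(Q_in−Q_out)) ln(V/V₀).
m = m₀ (V₀/V)^(Q_out/(Q_in−Q_out)) = 57.02 × (193.4/491.427)^(4.11646) = 1.22702 kg.
C = m/V = 1.22702/491.427 = 0.00249684 kg/L.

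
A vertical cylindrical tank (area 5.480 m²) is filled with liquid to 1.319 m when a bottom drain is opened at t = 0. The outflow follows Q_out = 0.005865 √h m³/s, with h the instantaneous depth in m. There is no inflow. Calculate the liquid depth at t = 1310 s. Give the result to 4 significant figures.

With no inflow, A dh/dt = −0.005865 √h.
∫ h^(−1/2) dh = −(0.005865/A) ∫ dt, giving 2√h = 2√h₀ − (0.005865/A) t.
√h = √1.319 − 0.005865·1310/(2·5.480) = 1.14848 − 0.701017 = 0.447460.
h = 0.447460² = 0.200220 m.

0.2002 m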